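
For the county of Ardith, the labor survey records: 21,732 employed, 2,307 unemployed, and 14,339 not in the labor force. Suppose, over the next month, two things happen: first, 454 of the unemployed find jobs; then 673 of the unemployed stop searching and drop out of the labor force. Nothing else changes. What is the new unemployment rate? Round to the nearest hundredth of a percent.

New unemployment rate ≈ 5.05%.

Initially, labor force = 21,732 + 2,307 = 24,039, so u = 2,307/24,039 = 9.60%.
After the first change, unemployed falls and employed rises by 454; labor force unchanged → E = 22,186, U = 1,853, labor force = 24,039.
After the second change, unemployed and labor force both fall by 673 → E = 22,186, U = 1,180, labor force = 23,366.
New unemployment rate = 1,180 / 23,366 = 5.05%.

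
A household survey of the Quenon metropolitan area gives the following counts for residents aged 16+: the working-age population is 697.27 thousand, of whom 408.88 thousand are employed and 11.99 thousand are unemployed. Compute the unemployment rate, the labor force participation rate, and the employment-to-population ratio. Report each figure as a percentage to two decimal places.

Labor force = employed + unemployed = 408.88 + 11.99 = 420.87 thousand.
Unemployment rate = 11.99 / 420.87 = 2.85%.
Labor force participation rate = 420.87 / 697.27 = 60.36%.
Employment-population ratio = 408.88 / 697.27 = 58.64%.

Unemployment rate ≈ 2.85%; labor force participation rate ≈ 60.36%; employment-population ratio ≈ 58.64%.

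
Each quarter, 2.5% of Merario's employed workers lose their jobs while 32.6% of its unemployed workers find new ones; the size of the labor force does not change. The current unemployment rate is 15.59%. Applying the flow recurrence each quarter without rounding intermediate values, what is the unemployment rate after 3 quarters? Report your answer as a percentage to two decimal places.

Unemployment rate after three quarters ≈ 9.44%.

With a fixed labor force, u_{t+1} = u_t + s·(1−u_t) − f·u_t = u_t·(1−s−f) + s.
Here 1−s−f = 0.649 and s = 0.025.
u_1 = 0.155900 × 0.649 + 0.025 = 0.126179.
u_2 = 0.126179 × 0.649 + 0.025 = 0.106890.
u_3 = 0.106890 × 0.649 + 0.025 = 0.094372.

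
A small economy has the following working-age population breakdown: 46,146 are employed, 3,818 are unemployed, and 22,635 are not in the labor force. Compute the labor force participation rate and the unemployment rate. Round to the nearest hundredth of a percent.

Labor force = employed + unemployed = 46,146 + 3,818 = 49,964.
Working-age population = 49,964 + 22,635 = 72,599.
Unemployment rate = 3,818 / 49,964 = 7.64%.
Labor force participation rate = 49,964 / 72,599 = 68.82%.

Labor force participation rate ≈ 68.82%; unemployment rate ≈ 7.64%.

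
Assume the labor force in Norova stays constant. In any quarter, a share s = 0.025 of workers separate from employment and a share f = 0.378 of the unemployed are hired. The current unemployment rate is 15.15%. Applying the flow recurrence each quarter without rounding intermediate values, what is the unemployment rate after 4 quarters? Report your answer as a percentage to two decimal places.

Unemployment rate after four quarters ≈ 7.34%.

With a fixed labor force, u_{t+1} = u_t + s·(1−u_t) − f·u_t = u_t·(1−s−f) + s.
Here 1−s−f = 0.597 and s = 0.025.
u_1 = 0.151500 × 0.597 + 0.025 = 0.115446.
u_2 = 0.115446 × 0.597 + 0.025 = 0.093921.
u_3 = 0.093921 × 0.597 + 0.025 = 0.081071.
u_4 = 0.081071 × 0.597 + 0.025 = 0.073399.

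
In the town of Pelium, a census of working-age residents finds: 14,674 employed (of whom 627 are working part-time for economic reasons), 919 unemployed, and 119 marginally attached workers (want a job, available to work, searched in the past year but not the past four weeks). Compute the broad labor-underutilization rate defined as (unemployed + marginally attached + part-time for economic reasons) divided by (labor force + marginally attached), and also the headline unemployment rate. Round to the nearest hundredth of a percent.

Labor force = 14,674 + 919 = 15,593.
Numerator = 919 + 119 + 627 = 1,665.
Denominator = 15,593 + 119 = 15,712.
Broad rate = 1,665 / 15,712 = 10.60%.
Headline unemployment rate = 919 / 15,593 = 5.89%.

Broad underutilization rate ≈ 10.60%; headline unemployment rate ≈ 5.89%.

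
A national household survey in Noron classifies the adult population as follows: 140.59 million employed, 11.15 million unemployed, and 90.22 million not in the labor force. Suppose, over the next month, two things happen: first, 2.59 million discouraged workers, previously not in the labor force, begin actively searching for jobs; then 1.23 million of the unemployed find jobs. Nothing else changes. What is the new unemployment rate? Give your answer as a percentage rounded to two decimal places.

New unemployment rate ≈ 8.11%.

Initially, labor force = 140.59 + 11.15 = 151.74 million, so u = 11.15/151.74 = 7.35%.
After the first change, unemployed and labor force both rise by 2.59 → E = 140.59, U = 13.74, labor force = 154.33 million.
After the second change, unemployed falls and employed rises by 1.23; labor force unchanged → E = 141.82, U = 12.51, labor force = 154.33 million.
New unemployment rate = 12.51 / 154.33 = 8.11%.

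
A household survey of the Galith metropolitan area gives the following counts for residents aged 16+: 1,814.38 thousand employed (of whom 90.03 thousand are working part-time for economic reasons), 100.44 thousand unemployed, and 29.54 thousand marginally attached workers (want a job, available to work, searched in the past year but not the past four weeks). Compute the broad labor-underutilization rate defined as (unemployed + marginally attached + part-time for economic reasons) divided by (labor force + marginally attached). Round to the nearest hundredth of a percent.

Broad underutilization rate ≈ 11.32%.

Labor force = 1,814.38 + 100.44 = 1,914.82 thousand.
Numerator = 100.44 + 29.54 + 90.03 = 220.01 thousand.
Denominator = 1,914.82 + 29.54 = 1,944.36 thousand.
Broad rate = 220.01 / 1,944.36 = 11.32%.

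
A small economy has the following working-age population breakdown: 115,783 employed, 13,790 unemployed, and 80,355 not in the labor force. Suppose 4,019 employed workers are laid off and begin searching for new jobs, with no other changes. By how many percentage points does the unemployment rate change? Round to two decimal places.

Initially, labor force = 115,783 + 13,790 = 129,573, so u = 13,790/129,573 = 10.64%.
After the change, employed falls and unemployed rises by 4,019; labor force unchanged → E = 111,764, U = 17,809, labor force = 129,573.
New unemployment rate = 17,809 / 129,573 = 13.74%.
Change = 13.74% − 10.64% = +3.10 percentage points.

The unemployment rate changes by +3.10 percentage points.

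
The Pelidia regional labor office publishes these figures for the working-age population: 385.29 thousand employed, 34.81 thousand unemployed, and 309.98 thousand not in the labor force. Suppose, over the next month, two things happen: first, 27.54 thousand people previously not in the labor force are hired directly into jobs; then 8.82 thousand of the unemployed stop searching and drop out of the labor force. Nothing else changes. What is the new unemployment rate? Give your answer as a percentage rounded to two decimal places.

New unemployment rate ≈ 5.92%.

Initially, labor force = 385.29 + 34.81 = 420.10 thousand, so u = 34.81/420.10 = 8.29%.
After the first change, employed and labor force both rise by 27.54; unemployed unchanged → E = 412.83, U = 34.81, labor force = 447.64 thousand.
After the second change, unemployed and labor force both fall by 8.82 → E = 412.83, U = 25.99, labor force = 438.82 thousand.
New unemployment rate = 25.99 / 438.82 = 5.92%.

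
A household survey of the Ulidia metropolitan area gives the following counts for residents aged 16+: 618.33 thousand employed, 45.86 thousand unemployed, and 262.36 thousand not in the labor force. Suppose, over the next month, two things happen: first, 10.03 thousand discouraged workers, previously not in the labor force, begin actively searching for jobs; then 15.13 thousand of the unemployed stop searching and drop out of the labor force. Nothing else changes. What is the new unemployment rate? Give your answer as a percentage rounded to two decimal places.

New unemployment rate ≈ 6.18%.

Initially, labor force = 618.33 + 45.86 = 664.19 thousand, so u = 45.86/664.19 = 6.90%.
After the first change, unemployed and labor force both rise by 10.03 → E = 618.33, U = 55.89, labor force = 674.22 thousand.
After the second change, unemployed and labor force both fall by 15.13 → E = 618.33, U = 40.76, labor force = 659.09 thousand.
New unemployment rate = 40.76 / 659.09 = 6.18%.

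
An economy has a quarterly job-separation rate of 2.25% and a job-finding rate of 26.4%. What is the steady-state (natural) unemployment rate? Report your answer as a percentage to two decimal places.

At steady state the flows balance: s·E = f·U, so U/(E+U) = s/(s+f).
u* = 2.25 / (2.25 + 26.4) = 2.25 / 28.65 = 7.85%.

Steady-state unemployment rate ≈ 7.85%.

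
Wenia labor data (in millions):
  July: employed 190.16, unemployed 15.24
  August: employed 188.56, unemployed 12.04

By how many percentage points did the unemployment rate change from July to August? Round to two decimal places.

The unemployment rate changed by −1.42 percentage points.

July: labor force = 190.16 + 15.24 = 205.40; u = 15.24/205.40 = 7.42%.
August: labor force = 188.56 + 12.04 = 200.60; u = 12.04/200.60 = 6.00%.
Change = 6.00% − 7.42% = −1.42 pp.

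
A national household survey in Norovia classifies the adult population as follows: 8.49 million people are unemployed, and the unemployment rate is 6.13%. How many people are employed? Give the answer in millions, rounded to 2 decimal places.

About 130.01 million are employed.

Labor force = U / u = 8.49 / 0.0613 ≈ 138.50 million.
Employed = labor force − unemployed = 138.50 − 8.49 = 130.01 million.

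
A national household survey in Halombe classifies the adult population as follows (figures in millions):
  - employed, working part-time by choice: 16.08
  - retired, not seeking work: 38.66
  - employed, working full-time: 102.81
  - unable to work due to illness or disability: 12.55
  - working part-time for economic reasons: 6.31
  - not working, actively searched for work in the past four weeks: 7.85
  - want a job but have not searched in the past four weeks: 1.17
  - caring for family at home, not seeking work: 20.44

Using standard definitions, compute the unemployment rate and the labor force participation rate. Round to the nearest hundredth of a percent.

Employed = 16.08 + 102.81 + 6.31 = 125.20 million (anyone who worked, including part-time for economic reasons, counts as employed).
Unemployed = 7.85 million.
Labor force = 125.20 + 7.85 = 133.05 million.
Not in labor force = 38.66 + 12.55 + 1.17 + 20.44 = 72.82 million (those not working and not actively searching are outside the labor force — including those who want a job but have given up searching).
Civilian working-age population = 133.05 + 72.82 = 205.87 million.
Unemployment rate = 7.85 / 133.05 = 5.90%.
Labor force participation rate = 133.05 / 205.87 = 64.63%.

Unemployment rate ≈ 5.90%; labor force participation rate ≈ 64.63%.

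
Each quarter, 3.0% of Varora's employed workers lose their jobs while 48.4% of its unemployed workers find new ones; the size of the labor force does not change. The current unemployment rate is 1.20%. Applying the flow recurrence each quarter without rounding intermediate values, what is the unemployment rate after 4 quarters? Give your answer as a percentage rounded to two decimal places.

Unemployment rate after four quarters ≈ 5.58%.

With a fixed labor force, u_{t+1} = u_t + s·(1−u_t) − f·u_t = u_t·(1−s−f) + s.
Here 1−s−f = 0.486 and s = 0.030.
u_1 = 0.012000 × 0.486 + 0.030 = 0.035832.
u_2 = 0.035832 × 0.486 + 0.030 = 0.047414.
u_3 = 0.047414 × 0.486 + 0.030 = 0.053043.
u_4 = 0.053043 × 0.486 + 0.030 = 0.055779.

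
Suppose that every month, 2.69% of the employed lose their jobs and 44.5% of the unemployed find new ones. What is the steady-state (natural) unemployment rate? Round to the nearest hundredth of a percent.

At steady state the flows balance: s·E = f·U, so U/(E+U) = s/(s+f).
u* = 2.69 / (2.69 + 44.5) = 2.69 / 47.19 = 5.70%.

Steady-state unemployment rate ≈ 5.70%.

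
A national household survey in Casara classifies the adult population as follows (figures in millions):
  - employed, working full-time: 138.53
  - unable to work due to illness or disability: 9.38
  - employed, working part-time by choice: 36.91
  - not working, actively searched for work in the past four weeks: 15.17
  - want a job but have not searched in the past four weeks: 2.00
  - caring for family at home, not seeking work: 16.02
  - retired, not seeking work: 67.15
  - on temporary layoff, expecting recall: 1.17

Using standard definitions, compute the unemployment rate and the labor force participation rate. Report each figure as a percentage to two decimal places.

Unemployment rate ≈ 8.52%; labor force participation rate ≈ 66.98%.

Employed = 138.53 + 36.91 = 175.44 million.
Unemployed = 15.17 + 1.17 = 16.34 million (jobless and actively searching, or on temporary layoff).
Labor force = 175.44 + 16.34 = 191.78 million.
Not in labor force = 9.38 + 2.00 + 16.02 + 67.15 = 94.55 million (those not working and not actively searching are outside the labor force — including those who want a job but have given up searching).
Civilian working-age population = 191.78 + 94.55 = 286.33 million.
Unemployment rate = 16.34 / 191.78 = 8.52%.
Labor force participation rate = 191.78 / 286.33 = 66.98%.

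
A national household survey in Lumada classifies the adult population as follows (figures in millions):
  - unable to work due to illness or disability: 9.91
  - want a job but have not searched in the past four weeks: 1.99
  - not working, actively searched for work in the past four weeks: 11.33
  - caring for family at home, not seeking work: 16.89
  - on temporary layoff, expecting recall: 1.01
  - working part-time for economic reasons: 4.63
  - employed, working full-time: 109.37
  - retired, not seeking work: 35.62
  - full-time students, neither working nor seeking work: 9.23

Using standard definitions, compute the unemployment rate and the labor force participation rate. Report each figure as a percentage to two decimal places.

Employed = 4.63 + 109.37 = 114.00 million (anyone who worked, including part-time for economic reasons, counts as employed).
Unemployed = 11.33 + 1.01 = 12.34 million (jobless and actively searching, or on temporary layoff).
Labor force = 114.00 + 12.34 = 126.34 million.
Not in labor force = 9.91 + 1.99 + 16.89 + 35.62 + 9.23 = 73.64 million (those not working and not actively searching are outside the labor force — including those who want a job but have given up searching).
Civilian working-age population = 126.34 + 73.64 = 199.98 million.
Unemployment rate = 12.34 / 126.34 = 9.77%.
Labor force participation rate = 126.34 / 199.98 = 63.18%.

Unemployment rate ≈ 9.77%; labor force participation rate ≈ 63.18%.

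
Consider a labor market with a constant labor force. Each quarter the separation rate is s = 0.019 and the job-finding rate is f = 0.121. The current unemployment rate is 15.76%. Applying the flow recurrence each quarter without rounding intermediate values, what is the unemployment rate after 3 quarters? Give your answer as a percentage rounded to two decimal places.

Unemployment rate after three quarters ≈ 14.96%.

With a fixed labor force, u_{t+1} = u_t + s·(1−u_t) − f·u_t = u_t·(1−s−f) + s.
Here 1−s−f = 0.860 and s = 0.019.
u_1 = 0.157600 × 0.860 + 0.019 = 0.154536.
u_2 = 0.154536 × 0.860 + 0.019 = 0.151901.
u_3 = 0.151901 × 0.860 + 0.019 = 0.149635.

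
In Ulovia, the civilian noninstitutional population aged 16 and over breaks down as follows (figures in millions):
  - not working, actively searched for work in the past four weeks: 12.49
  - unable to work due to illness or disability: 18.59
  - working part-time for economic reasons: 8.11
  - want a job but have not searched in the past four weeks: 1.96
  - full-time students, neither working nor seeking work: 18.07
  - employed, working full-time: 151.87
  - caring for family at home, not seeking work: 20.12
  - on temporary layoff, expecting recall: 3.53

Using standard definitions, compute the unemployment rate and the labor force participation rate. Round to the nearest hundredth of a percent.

Employed = 8.11 + 151.87 = 159.98 million (anyone who worked, including part-time for economic reasons, counts as employed).
Unemployed = 12.49 + 3.53 = 16.02 million (jobless and actively searching, or on temporary layoff).
Labor force = 159.98 + 16.02 = 176.00 million.
Not in labor force = 18.59 + 1.96 + 18.07 + 20.12 = 58.74 million (those not working and not actively searching are outside the labor force — including those who want a job but have given up searching).
Civilian working-age population = 176.00 + 58.74 = 234.74 million.
Unemployment rate = 16.02 / 176.00 = 9.10%.
Labor force participation rate = 176.00 / 234.74 = 74.98%.

Unemployment rate ≈ 9.10%; labor force participation rate ≈ 74.98%.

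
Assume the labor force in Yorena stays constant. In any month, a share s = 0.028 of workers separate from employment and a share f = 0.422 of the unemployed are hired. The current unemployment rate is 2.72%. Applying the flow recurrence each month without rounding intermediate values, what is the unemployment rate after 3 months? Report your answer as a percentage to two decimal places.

With a fixed labor force, u_{t+1} = u_t + s·(1−u_t) − f·u_t = u_t·(1−s−f) + s.
Here 1−s−f = 0.550 and s = 0.028.
u_1 = 0.027200 × 0.550 + 0.028 = 0.042960.
u_2 = 0.042960 × 0.550 + 0.028 = 0.051628.
u_3 = 0.051628 × 0.550 + 0.028 = 0.056395.

Unemployment rate after three months ≈ 5.64%.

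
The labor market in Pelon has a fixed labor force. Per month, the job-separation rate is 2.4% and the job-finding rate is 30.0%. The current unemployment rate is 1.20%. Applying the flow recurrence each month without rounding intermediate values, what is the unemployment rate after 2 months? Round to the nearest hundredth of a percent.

Unemployment rate after two months ≈ 4.57%.

With a fixed labor force, u_{t+1} = u_t + s·(1−u_t) − f·u_t = u_t·(1−s−f) + s.
Here 1−s−f = 0.676 and s = 0.024.
u_1 = 0.012000 × 0.676 + 0.024 = 0.032112.
u_2 = 0.032112 × 0.676 + 0.024 = 0.045708.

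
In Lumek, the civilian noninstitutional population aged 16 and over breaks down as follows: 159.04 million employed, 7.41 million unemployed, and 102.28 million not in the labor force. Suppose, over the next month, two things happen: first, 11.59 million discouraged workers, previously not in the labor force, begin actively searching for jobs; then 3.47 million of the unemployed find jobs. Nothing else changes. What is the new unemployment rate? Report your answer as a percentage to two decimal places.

Initially, labor force = 159.04 + 7.41 = 166.45 million, so u = 7.41/166.45 = 4.45%.
After the first change, unemployed and labor force both rise by 11.59 → E = 159.04, U = 19.00, labor force = 178.04 million.
After the second change, unemployed falls and employed rises by 3.47; labor force unchanged → E = 162.51, U = 15.53, labor force = 178.04 million.
New unemployment rate = 15.53 / 178.04 = 8.72%.

New unemployment rate ≈ 8.72%.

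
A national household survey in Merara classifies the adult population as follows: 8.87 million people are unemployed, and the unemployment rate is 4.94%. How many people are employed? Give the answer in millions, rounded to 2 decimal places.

Labor force = U / u = 8.87 / 0.0494 ≈ 179.55 million.
Employed = labor force − unemployed = 179.55 − 8.87 = 170.68 million.

About 170.68 million are employed.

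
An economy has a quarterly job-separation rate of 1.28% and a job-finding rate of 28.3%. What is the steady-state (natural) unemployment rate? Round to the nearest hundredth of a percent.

At steady state the flows balance: s·E = f·U, so U/(E+U) = s/(s+f).
u* = 1.28 / (1.28 + 28.3) = 1.28 / 29.58 = 4.33%.

Steady-state unemployment rate ≈ 4.33%.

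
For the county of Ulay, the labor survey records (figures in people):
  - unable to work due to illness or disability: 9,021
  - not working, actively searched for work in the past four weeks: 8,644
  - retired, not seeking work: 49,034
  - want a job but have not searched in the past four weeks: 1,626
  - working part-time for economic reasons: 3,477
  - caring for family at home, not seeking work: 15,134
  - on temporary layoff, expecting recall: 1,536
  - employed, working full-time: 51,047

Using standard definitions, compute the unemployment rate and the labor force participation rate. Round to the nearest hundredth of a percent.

Unemployment rate ≈ 15.73%; labor force participation rate ≈ 46.38%.

Employed = 3,477 + 51,047 = 54,524 (anyone who worked, including part-time for economic reasons, counts as employed).
Unemployed = 8,644 + 1,536 = 10,180 (jobless and actively searching, or on temporary layoff).
Labor force = 54,524 + 10,180 = 64,704.
Not in labor force = 9,021 + 49,034 + 1,626 + 15,134 = 74,815 (those not working and not actively searching are outside the labor force — including those who want a job but have given up searching).
Civilian working-age population = 64,704 + 74,815 = 139,519.
Unemployment rate = 10,180 / 64,704 = 15.73%.
Labor force participation rate = 64,704 / 139,519 = 46.38%.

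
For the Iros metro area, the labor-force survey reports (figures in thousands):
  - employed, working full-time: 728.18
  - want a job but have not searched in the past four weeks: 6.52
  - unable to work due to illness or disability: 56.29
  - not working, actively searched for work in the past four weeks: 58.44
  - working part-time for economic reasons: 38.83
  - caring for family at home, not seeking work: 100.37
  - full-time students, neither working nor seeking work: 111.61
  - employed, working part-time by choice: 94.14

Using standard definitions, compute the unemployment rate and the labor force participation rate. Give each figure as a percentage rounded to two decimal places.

Unemployment rate ≈ 6.36%; labor force participation rate ≈ 76.99%.

Employed = 728.18 + 38.83 + 94.14 = 861.15 thousand (anyone who worked, including part-time for economic reasons, counts as employed).
Unemployed = 58.44 thousand.
Labor force = 861.15 + 58.44 = 919.59 thousand.
Not in labor force = 6.52 + 56.29 + 100.37 + 111.61 = 274.79 thousand (those not working and not actively searching are outside the labor force — including those who want a job but have given up searching).
Civilian working-age population = 919.59 + 274.79 = 1,194.38 thousand.
Unemployment rate = 58.44 / 919.59 = 6.36%.
Labor force participation rate = 919.59 / 1,194.38 = 76.99%.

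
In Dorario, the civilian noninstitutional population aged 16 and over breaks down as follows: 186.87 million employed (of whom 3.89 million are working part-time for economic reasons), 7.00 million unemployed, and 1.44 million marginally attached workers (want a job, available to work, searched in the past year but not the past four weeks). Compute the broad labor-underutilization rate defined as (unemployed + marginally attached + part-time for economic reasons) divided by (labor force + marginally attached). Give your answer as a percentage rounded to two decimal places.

Labor force = 186.87 + 7.00 = 193.87 million.
Numerator = 7.00 + 1.44 + 3.89 = 12.33 million.
Denominator = 193.87 + 1.44 = 195.31 million.
Broad rate = 12.33 / 195.31 = 6.31%.

Broad underutilization rate ≈ 6.31%.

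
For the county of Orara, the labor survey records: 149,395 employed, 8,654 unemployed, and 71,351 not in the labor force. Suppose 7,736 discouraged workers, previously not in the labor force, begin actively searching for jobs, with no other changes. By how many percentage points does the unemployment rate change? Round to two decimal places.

The unemployment rate changes by +4.41 percentage points.

Initially, labor force = 149,395 + 8,654 = 158,049, so u = 8,654/158,049 = 5.48%.
After the change, unemployed and labor force both rise by 7,736 → E = 149,395, U = 16,390, labor force = 165,785.
New unemployment rate = 16,390 / 165,785 = 9.89%.
Change = 9.89% − 5.48% = +4.41 percentage points.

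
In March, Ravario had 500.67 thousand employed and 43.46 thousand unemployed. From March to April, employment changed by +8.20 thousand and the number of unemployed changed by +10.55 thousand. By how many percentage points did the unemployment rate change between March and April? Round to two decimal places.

The unemployment rate changed by +1.61 percentage points.

March: labor force = 500.67 + 43.46 = 544.13; u = 43.46/544.13 = 7.99%.
April: labor force = 508.87 + 54.01 = 562.88; u = 54.01/562.88 = 9.60%.
Change = 9.60% − 7.99% = +1.61 pp.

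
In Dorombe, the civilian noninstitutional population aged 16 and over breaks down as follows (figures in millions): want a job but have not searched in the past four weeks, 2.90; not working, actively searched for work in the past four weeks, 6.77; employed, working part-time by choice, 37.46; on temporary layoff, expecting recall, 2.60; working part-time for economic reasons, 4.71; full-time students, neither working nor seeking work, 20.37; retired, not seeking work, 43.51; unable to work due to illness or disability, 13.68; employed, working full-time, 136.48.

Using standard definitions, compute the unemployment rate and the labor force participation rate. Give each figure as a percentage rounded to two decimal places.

Unemployment rate ≈ 4.98%; labor force participation rate ≈ 70.03%.

Employed = 37.46 + 4.71 + 136.48 = 178.65 million (anyone who worked, including part-time for economic reasons, counts as employed).
Unemployed = 6.77 + 2.60 = 9.37 million (jobless and actively searching, or on temporary layoff).
Labor force = 178.65 + 9.37 = 188.02 million.
Not in labor force = 2.90 + 20.37 + 43.51 + 13.68 = 80.46 million (those not working and not actively searching are outside the labor force — including those who want a job but have given up searching).
Civilian working-age population = 188.02 + 80.46 = 268.48 million.
Unemployment rate = 9.37 / 188.02 = 4.98%.
Labor force participation rate = 188.02 / 268.48 = 70.03%.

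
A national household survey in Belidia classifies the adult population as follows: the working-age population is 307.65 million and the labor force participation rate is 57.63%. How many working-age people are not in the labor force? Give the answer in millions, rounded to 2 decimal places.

About 130.35 million are not in the labor force.

Share not in the labor force = 1 − 0.5763 = 0.4237.
Not in labor force = 0.4237 × 307.65 ≈ 130.35 million.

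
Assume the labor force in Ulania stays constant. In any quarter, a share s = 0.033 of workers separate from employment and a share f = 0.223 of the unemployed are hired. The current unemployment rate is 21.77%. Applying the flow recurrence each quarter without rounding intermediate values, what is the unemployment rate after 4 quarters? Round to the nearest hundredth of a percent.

Unemployment rate after four quarters ≈ 15.61%.

With a fixed labor force, u_{t+1} = u_t + s·(1−u_t) − f·u_t = u_t·(1−s−f) + s.
Here 1−s−f = 0.744 and s = 0.033.
u_1 = 0.217700 × 0.744 + 0.033 = 0.194969.
u_2 = 0.194969 × 0.744 + 0.033 = 0.178057.
u_3 = 0.178057 × 0.744 + 0.033 = 0.165474.
u_4 = 0.165474 × 0.744 + 0.033 = 0.156113.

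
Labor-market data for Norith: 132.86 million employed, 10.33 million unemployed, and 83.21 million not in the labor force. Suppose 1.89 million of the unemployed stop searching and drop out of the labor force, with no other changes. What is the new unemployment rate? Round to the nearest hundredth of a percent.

New unemployment rate ≈ 5.97%.

Initially, labor force = 132.86 + 10.33 = 143.19 million, so u = 10.33/143.19 = 7.21%.
After the change, unemployed and labor force both fall by 1.89 → E = 132.86, U = 8.44, labor force = 141.30 million.
New unemployment rate = 8.44 / 141.30 = 5.97%.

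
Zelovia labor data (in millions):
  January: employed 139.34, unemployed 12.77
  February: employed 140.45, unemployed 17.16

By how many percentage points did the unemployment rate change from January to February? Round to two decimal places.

The unemployment rate changed by +2.49 percentage points.

January: labor force = 139.34 + 12.77 = 152.11; u = 12.77/152.11 = 8.40%.
February: labor force = 140.45 + 17.16 = 157.61; u = 17.16/157.61 = 10.89%.
Change = 10.89% − 8.40% = +2.49 pp.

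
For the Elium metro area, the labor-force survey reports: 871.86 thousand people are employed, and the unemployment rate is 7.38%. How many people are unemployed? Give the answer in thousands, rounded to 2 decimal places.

About 69.47 thousand are unemployed.

Let U be the number unemployed. The labor force is E + U, and U/(E+U) = 0.0738.
So U = 0.0738 × 871.86 / (1 − 0.0738) = 64.3433 / 0.9262 ≈ 69.47 thousand.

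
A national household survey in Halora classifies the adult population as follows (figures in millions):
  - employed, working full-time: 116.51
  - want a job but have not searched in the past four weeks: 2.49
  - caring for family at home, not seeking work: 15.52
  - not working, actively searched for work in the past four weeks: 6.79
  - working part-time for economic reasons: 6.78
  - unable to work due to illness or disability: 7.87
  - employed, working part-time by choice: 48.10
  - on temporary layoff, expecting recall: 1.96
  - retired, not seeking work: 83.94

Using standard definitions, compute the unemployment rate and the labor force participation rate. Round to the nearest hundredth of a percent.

Employed = 116.51 + 6.78 + 48.10 = 171.39 million (anyone who worked, including part-time for economic reasons, counts as employed).
Unemployed = 6.79 + 1.96 = 8.75 million (jobless and actively searching, or on temporary layoff).
Labor force = 171.39 + 8.75 = 180.14 million.
Not in labor force = 2.49 + 15.52 + 7.87 + 83.94 = 109.82 million (those not working and not actively searching are outside the labor force — including those who want a job but have given up searching).
Civilian working-age population = 180.14 + 109.82 = 289.96 million.
Unemployment rate = 8.75 / 180.14 = 4.86%.
Labor force participation rate = 180.14 / 289.96 = 62.13%.

Unemployment rate ≈ 4.86%; labor force participation rate ≈ 62.13%.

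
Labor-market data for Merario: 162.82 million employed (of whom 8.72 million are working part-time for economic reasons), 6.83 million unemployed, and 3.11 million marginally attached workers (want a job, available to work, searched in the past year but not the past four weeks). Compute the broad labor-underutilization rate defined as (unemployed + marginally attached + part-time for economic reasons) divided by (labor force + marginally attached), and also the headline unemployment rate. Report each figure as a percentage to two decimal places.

Labor force = 162.82 + 6.83 = 169.65 million.
Numerator = 6.83 + 3.11 + 8.72 = 18.66 million.
Denominator = 169.65 + 3.11 = 172.76 million.
Broad rate = 18.66 / 172.76 = 10.80%.
Headline unemployment rate = 6.83 / 169.65 = 4.03%.

Broad underutilization rate ≈ 10.80%; headline unemployment rate ≈ 4.03%.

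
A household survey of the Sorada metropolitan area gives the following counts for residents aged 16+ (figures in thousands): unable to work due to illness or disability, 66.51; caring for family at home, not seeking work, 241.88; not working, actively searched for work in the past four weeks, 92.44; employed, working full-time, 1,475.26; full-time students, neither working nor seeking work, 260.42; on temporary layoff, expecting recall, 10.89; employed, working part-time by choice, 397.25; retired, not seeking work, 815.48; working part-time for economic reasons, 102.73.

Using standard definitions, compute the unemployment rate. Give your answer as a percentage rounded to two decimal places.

Employed = 1,475.26 + 397.25 + 102.73 = 1,975.24 thousand (anyone who worked, including part-time for economic reasons, counts as employed).
Unemployed = 92.44 + 10.89 = 103.33 thousand (jobless and actively searching, or on temporary layoff).
Labor force = 1,975.24 + 103.33 = 2,078.57 thousand.
Unemployment rate = 103.33 / 2,078.57 = 4.97%.

Unemployment rate ≈ 4.97%.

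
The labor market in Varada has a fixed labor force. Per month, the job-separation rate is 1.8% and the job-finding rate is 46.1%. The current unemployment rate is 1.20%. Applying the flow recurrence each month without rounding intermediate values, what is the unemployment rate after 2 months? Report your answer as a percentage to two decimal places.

Unemployment rate after two months ≈ 3.06%.

With a fixed labor force, u_{t+1} = u_t + s·(1−u_t) − f·u_t = u_t·(1−s−f) + s.
Here 1−s−f = 0.521 and s = 0.018.
u_1 = 0.012000 × 0.521 + 0.018 = 0.024252.
u_2 = 0.024252 × 0.521 + 0.018 = 0.030635.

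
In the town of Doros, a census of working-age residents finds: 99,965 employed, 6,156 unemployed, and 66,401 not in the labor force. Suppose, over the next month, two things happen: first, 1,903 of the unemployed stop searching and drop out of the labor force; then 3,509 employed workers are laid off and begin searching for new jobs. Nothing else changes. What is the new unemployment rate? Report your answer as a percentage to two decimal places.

Initially, labor force = 99,965 + 6,156 = 106,121, so u = 6,156/106,121 = 5.80%.
After the first change, unemployed and labor force both fall by 1,903 → E = 99,965, U = 4,253, labor force = 104,218.
After the second change, employed falls and unemployed rises by 3,509; labor force unchanged → E = 96,456, U = 7,762, labor force = 104,218.
New unemployment rate = 7,762 / 104,218 = 7.45%.

New unemployment rate ≈ 7.45%.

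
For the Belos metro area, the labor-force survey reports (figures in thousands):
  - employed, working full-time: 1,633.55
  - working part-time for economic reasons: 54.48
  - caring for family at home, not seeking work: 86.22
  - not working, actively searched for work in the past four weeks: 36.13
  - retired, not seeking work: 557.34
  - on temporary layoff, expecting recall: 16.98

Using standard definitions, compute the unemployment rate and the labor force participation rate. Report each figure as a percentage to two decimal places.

Employed = 1,633.55 + 54.48 = 1,688.03 thousand (anyone who worked, including part-time for economic reasons, counts as employed).
Unemployed = 36.13 + 16.98 = 53.11 thousand (jobless and actively searching, or on temporary layoff).
Labor force = 1,688.03 + 53.11 = 1,741.14 thousand.
Not in labor force = 86.22 + 557.34 = 643.56 thousand (those not working and not actively searching are outside the labor force).
Civilian working-age population = 1,741.14 + 643.56 = 2,384.70 thousand.
Unemployment rate = 53.11 / 1,741.14 = 3.05%.
Labor force participation rate = 1,741.14 / 2,384.70 = 73.01%.

Unemployment rate ≈ 3.05%; labor force participation rate ≈ 73.01%.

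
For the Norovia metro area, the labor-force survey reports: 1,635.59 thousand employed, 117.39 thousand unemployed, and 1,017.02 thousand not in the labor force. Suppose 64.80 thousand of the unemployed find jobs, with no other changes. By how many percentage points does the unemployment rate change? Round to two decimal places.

The unemployment rate changes by −3.70 percentage points.

Initially, labor force = 1,635.59 + 117.39 = 1,752.98 thousand, so u = 117.39/1,752.98 = 6.70%.
After the change, unemployed falls and employed rises by 64.80; labor force unchanged → E = 1,700.39, U = 52.59, labor force = 1,752.98 thousand.
New unemployment rate = 52.59 / 1,752.98 = 3.00%.
Change = 3.00% − 6.70% = −3.70 percentage points.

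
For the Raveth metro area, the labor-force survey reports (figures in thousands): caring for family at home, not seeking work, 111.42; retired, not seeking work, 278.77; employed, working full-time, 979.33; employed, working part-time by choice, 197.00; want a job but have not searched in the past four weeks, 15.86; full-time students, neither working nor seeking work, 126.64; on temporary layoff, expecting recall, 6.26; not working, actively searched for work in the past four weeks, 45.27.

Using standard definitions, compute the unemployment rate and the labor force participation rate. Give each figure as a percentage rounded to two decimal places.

Unemployment rate ≈ 4.20%; labor force participation rate ≈ 69.74%.

Employed = 979.33 + 197.00 = 1,176.33 thousand.
Unemployed = 6.26 + 45.27 = 51.53 thousand (jobless and actively searching, or on temporary layoff).
Labor force = 1,176.33 + 51.53 = 1,227.86 thousand.
Not in labor force = 111.42 + 278.77 + 15.86 + 126.64 = 532.69 thousand (those not working and not actively searching are outside the labor force — including those who want a job but have given up searching).
Civilian working-age population = 1,227.86 + 532.69 = 1,760.55 thousand.
Unemployment rate = 51.53 / 1,227.86 = 4.20%.
Labor force participation rate = 1,227.86 / 1,760.55 = 69.74%.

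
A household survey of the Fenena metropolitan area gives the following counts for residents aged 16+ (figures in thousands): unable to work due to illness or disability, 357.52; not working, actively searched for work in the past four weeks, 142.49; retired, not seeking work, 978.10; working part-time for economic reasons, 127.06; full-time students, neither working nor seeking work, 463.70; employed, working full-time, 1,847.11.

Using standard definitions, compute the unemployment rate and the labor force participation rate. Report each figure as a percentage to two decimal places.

Unemployment rate ≈ 6.73%; labor force participation rate ≈ 54.05%.

Employed = 127.06 + 1,847.11 = 1,974.17 thousand (anyone who worked, including part-time for economic reasons, counts as employed).
Unemployed = 142.49 thousand.
Labor force = 1,974.17 + 142.49 = 2,116.66 thousand.
Not in labor force = 357.52 + 978.10 + 463.70 = 1,799.32 thousand (those not working and not actively searching are outside the labor force).
Civilian working-age population = 2,116.66 + 1,799.32 = 3,915.98 thousand.
Unemployment rate = 142.49 / 2,116.66 = 6.73%.
Labor force participation rate = 2,116.66 / 3,915.98 = 54.05%.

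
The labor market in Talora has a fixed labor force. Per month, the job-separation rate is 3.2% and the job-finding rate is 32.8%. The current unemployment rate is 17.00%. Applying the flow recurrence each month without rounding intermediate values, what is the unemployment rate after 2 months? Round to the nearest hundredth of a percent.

With a fixed labor force, u_{t+1} = u_t + s·(1−u_t) − f·u_t = u_t·(1−s−f) + s.
Here 1−s−f = 0.640 and s = 0.032.
u_1 = 0.170000 × 0.640 + 0.032 = 0.140800.
u_2 = 0.140800 × 0.640 + 0.032 = 0.122112.

Unemployment rate after two months ≈ 12.21%.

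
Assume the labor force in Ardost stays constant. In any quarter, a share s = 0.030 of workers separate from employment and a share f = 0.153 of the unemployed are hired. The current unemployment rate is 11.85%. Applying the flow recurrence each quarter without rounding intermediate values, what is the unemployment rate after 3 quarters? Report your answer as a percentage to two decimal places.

Unemployment rate after three quarters ≈ 13.92%.

With a fixed labor force, u_{t+1} = u_t + s·(1−u_t) − f·u_t = u_t·(1−s−f) + s.
Here 1−s−f = 0.817 and s = 0.030.
u_1 = 0.118500 × 0.817 + 0.030 = 0.126814.
u_2 = 0.126814 × 0.817 + 0.030 = 0.133607.
u_3 = 0.133607 × 0.817 + 0.030 = 0.139157.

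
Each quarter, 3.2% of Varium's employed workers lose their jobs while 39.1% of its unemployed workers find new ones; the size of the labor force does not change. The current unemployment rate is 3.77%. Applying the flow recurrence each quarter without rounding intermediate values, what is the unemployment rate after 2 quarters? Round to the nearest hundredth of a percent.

With a fixed labor force, u_{t+1} = u_t + s·(1−u_t) − f·u_t = u_t·(1−s−f) + s.
Here 1−s−f = 0.577 and s = 0.032.
u_1 = 0.037700 × 0.577 + 0.032 = 0.053753.
u_2 = 0.053753 × 0.577 + 0.032 = 0.063015.

Unemployment rate after two quarters ≈ 6.30%.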